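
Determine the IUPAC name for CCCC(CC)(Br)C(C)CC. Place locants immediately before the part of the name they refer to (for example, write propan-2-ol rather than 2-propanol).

4-bromo-4-ethyl-3-methylheptane

The parent chain contains 7 carbons (heptane).
The numbering direction is chosen so that the substituent locant set {3,4,4} is lower than {4,4,5} at the first point of difference.
This places a bromo group at C-4; an ethyl group at C-4; a methyl group at C-3.
Prefixes are listed alphabetically: bromo, ethyl, methyl.
The name is 4-bromo-4-ethyl-3-methylheptane.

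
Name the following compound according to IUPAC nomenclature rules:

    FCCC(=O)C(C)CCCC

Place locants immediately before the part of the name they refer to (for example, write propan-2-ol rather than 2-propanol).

Counting along the main chain through the carbonyl gives 8 carbons: the parent is octane.
A ketone (C=O on an internal carbon) is the principal characteristic group, giving the suffix -one.
The numbering direction is chosen so that numbering from this end puts the carbonyl group at C-3 rather than C-6.
With this numbering: the carbonyl at C-3; a fluoro group at C-1; a methyl group at C-4.
The substituents are ordered alphabetically, ignoring any di-/tri- multipliers.
The name is 1-fluoro-4-methyloctan-3-one.

1-fluoro-4-methyloctan-3-one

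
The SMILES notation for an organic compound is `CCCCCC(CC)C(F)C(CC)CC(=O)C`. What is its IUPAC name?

The longest chain bearing the carbonyl is 11 carbons long (undecane).
The principal characteristic group is a ketone (C=O on an internal carbon), named with the suffix -one.
Choose the numbering such that numbering from this end puts the carbonyl group at C-2 rather than C-10.
That gives the carbonyl at C-2; ethyl groups at C-4 and C-6; a fluoro group at C-5.
Substituent prefixes are cited in alphabetical order (multiplying prefixes like di-/tri- are ignored for ordering).
Assembling the pieces gives 4,6-diethyl-5-fluoroundecan-2-one.

4,6-diethyl-5-fluoroundecan-2-one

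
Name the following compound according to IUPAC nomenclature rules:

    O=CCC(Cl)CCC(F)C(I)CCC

The longest chain bearing the –CHO group is 10 carbons long (decane).
An aldehyde (terminal –CHO) is the principal characteristic group, giving the suffix -al.
The numbering direction is chosen so that the aldehyde carbon is C-1 by definition.
That gives a chloro group at C-3; a fluoro group at C-6; an iodo group at C-7.
The substituents are ordered alphabetically, ignoring any di-/tri- multipliers.
Assembling the pieces gives 3-chloro-6-fluoro-7-iododecanal.

3-chloro-6-fluoro-7-iododecanal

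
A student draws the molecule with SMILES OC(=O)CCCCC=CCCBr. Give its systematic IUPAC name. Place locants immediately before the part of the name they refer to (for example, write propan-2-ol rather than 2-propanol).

9-bromonon-6-enoic acid

The longest carbon chain that includes the –COOH group and the multiple bond has 9 carbons, so the parent hydride is nonane.
The principal characteristic group is a carboxylic acid (terminal –COOH), named with the suffix -oic acid.
There is one C=C double bond, indicated by the ending -ene.
Choose the numbering such that the carboxylic acid carbon is C-1 by definition.
That gives the double bond between C-6 and C-7; a bromo group at C-9.
Putting it together: 9-bromonon-6-enoic acid.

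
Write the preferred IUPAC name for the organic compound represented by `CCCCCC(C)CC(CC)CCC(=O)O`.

The longest chain bearing the –COOH group is 11 carbons long (undecane).
The principal characteristic group is a carboxylic acid (terminal –COOH), named with the suffix -oic acid.
Number the chain so that the carboxylic acid carbon is C-1 by definition.
With this numbering: an ethyl group at C-4; a methyl group at C-6.
Substituent prefixes are cited in alphabetical order (multiplying prefixes like di-/tri- are ignored for ordering).
Assembling the pieces gives 4-ethyl-6-methylundecanoic acid.

4-ethyl-6-methylundecanoic acid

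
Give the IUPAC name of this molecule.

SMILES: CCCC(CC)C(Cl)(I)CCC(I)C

The longest continuous carbon chain has 9 atoms, so the parent hydride is nonane.
Choose the numbering such that the substituent locant set {2,5,5,6} is lower than {4,5,5,8} at the first point of difference.
That gives a chloro group at C-5; an ethyl group at C-6; iodo groups at C-2 and C-5.
Prefixes are listed alphabetically: chloro, ethyl, iodo.
Assembling the pieces gives 5-chloro-6-ethyl-2,5-diiodononane.

5-chloro-6-ethyl-2,5-diiodononane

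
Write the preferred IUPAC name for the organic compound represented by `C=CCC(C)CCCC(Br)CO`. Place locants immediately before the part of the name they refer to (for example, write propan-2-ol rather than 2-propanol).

2-bromo-6-methylnon-8-en-1-ol

The longest chain bearing the –OH group and the multiple bond is 9 carbons long (nonane).
The principal characteristic group is an alcohol (–OH), named with the suffix -ol.
The chain contains a C=C double bond, so the unsaturation ending is -ene.
Choose the numbering such that numbering from this end puts the hydroxyl group at C-1 rather than C-9.
That gives the hydroxyl at C-1; the double bond between C-8 and C-9; a bromo group at C-2; a methyl group at C-6.
The substituents are ordered alphabetically, ignoring any di-/tri- multipliers.
Putting it together: 2-bromo-6-methylnon-8-en-1-ol.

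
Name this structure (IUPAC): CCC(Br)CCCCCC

The parent chain contains 9 carbons (nonane).
The numbering direction is chosen so that the substituent locant set {3} is lower than {7} at the first point of difference.
That gives a bromo group at C-3.
The name is 3-bromononane.

3-bromononane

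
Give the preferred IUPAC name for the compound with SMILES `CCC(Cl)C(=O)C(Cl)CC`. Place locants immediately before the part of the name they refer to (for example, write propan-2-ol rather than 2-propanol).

3,5-dichloroheptan-4-one

The longest chain bearing the carbonyl is 7 carbons long (heptane).
A ketone (C=O on an internal carbon) is the principal characteristic group, giving the suffix -one.
Numbering from either end gives identical locants here.
With this numbering: the carbonyl at C-4; chloro groups at C-3 and C-5.
The name is 3,5-dichloroheptan-4-one.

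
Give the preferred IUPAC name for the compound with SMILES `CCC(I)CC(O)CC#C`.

6-iodooct-1-yn-4-ol

The longest chain bearing the –OH group and the multiple bond is 8 carbons long (octane).
An alcohol (–OH) is the principal characteristic group, giving the suffix -ol.
There is one C≡C triple bond, indicated by the ending -yne.
The numbering direction is chosen so that numbering from this end puts the hydroxyl group at C-4 rather than C-5.
With this numbering: the hydroxyl at C-4; the triple bond between C-1 and C-2; an iodo group at C-6.
The name is 6-iodooct-1-yn-4-ol.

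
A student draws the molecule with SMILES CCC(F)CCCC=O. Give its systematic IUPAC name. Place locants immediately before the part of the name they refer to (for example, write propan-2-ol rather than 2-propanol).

5-fluoroheptanal

Counting along the main chain through the –CHO group gives 7 carbons: the parent is heptane.
An aldehyde (terminal –CHO) is the principal characteristic group, giving the suffix -al.
The numbering direction is chosen so that the aldehyde carbon is C-1 by definition.
This places a fluoro group at C-5.
Putting it together: 5-fluoroheptanal.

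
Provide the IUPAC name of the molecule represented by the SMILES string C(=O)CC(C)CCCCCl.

7-chloro-3-methylheptanal

The longest chain bearing the –CHO group is 7 carbons long (heptane).
The highest-priority functional group is an aldehyde (terminal –CHO), so the name ends in -al.
Choose the numbering such that the aldehyde carbon is C-1 by definition.
With this numbering: a chloro group at C-7; a methyl group at C-3.
The substituents are ordered alphabetically, ignoring any di-/tri- multipliers.
The name is 7-chloro-3-methylheptanal.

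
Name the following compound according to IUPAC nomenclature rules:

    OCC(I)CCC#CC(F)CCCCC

The longest chain bearing the –OH group and the multiple bond is 12 carbons long (dodecane).
The highest-priority functional group is an alcohol (–OH), so the name ends in -ol.
A C≡C triple bond in the chain gives the infix -yne-.
Choose the numbering such that numbering from this end puts the hydroxyl group at C-1 rather than C-12.
With this numbering: the hydroxyl at C-1; the triple bond between C-5 and C-6; a fluoro group at C-7; an iodo group at C-2.
The substituents are ordered alphabetically, ignoring any di-/tri- multipliers.
Assembling the pieces gives 7-fluoro-2-iodododec-5-yn-1-ol.

7-fluoro-2-iodododec-5-yn-1-ol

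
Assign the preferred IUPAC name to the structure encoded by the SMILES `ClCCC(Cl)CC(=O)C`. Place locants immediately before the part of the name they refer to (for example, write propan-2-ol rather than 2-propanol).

The longest carbon chain that includes the carbonyl has 6 carbons, so the parent hydride is hexane.
The principal characteristic group is a ketone (C=O on an internal carbon), named with the suffix -one.
The numbering direction is chosen so that numbering from this end puts the carbonyl group at C-2 rather than C-5.
With this numbering: the carbonyl at C-2; chloro groups at C-4 and C-6.
Assembling the pieces gives 4,6-dichlorohexan-2-one.

4,6-dichlorohexan-2-one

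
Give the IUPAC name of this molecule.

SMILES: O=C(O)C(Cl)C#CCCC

2-chlorohept-3-ynoic acid

The longest chain bearing the –COOH group and the multiple bond is 7 carbons long (heptane).
The principal characteristic group is a carboxylic acid (terminal –COOH), named with the suffix -oic acid.
There is one C≡C triple bond, indicated by the ending -yne.
Number the chain so that the carboxylic acid carbon is C-1 by definition.
This places the triple bond between C-3 and C-4; a chloro group at C-2.
Putting it together: 2-chlorohept-3-ynoic acid.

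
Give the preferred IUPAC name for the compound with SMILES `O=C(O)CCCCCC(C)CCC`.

7-methyldecanoic acid

The longest carbon chain that includes the –COOH group has 10 carbons, so the parent hydride is decane.
A carboxylic acid (terminal –COOH) is the principal characteristic group, giving the suffix -oic acid.
The numbering direction is chosen so that the carboxylic acid carbon is C-1 by definition.
With this numbering: a methyl group at C-7.
Putting it together: 7-methyldecanoic acid.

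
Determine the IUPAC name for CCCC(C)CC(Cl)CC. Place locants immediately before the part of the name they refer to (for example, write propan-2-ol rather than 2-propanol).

The longest carbon chain is 8 atoms: the parent is octane.
The numbering direction is chosen so that the substituent locant set {3,5} is lower than {4,6} at the first point of difference.
This places a chloro group at C-3; a methyl group at C-5.
Substituent prefixes are cited in alphabetical order (multiplying prefixes like di-/tri- are ignored for ordering).
Putting it together: 3-chloro-5-methyloctane.

3-chloro-5-methyloctane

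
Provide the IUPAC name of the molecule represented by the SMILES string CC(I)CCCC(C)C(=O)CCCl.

1-chloro-8-iodo-4-methylnonan-3-one

Counting along the main chain through the carbonyl gives 9 carbons: the parent is nonane.
The principal characteristic group is a ketone (C=O on an internal carbon), named with the suffix -one.
Number the chain so that numbering from this end puts the carbonyl group at C-3 rather than C-7.
This places the carbonyl at C-3; a chloro group at C-1; an iodo group at C-8; a methyl group at C-4.
The substituents are ordered alphabetically, ignoring any di-/tri- multipliers.
Putting it together: 1-chloro-8-iodo-4-methylnonan-3-one.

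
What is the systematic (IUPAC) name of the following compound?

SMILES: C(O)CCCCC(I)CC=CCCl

The longest carbon chain that includes the –OH group and the multiple bond has 10 carbons, so the parent hydride is decane.
An alcohol (–OH) is the principal characteristic group, giving the suffix -ol.
A C=C double bond in the chain gives the infix -ene-.
Choose the numbering such that numbering from this end puts the hydroxyl group at C-1 rather than C-10.
With this numbering: the hydroxyl at C-1; the double bond between C-8 and C-9; a chloro group at C-10; an iodo group at C-6.
Prefixes are listed alphabetically: chloro, iodo.
The name is 10-chloro-6-iododec-8-en-1-ol.

10-chloro-6-iododec-8-en-1-ol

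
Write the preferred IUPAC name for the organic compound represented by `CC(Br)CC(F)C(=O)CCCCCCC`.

2-bromo-4-fluorododecan-5-one

Counting along the main chain through the carbonyl gives 12 carbons: the parent is dodecane.
The highest-priority functional group is a ketone (C=O on an internal carbon), so the name ends in -one.
The numbering direction is chosen so that numbering from this end puts the carbonyl group at C-5 rather than C-8.
With this numbering: the carbonyl at C-5; a bromo group at C-2; a fluoro group at C-4.
The substituents are ordered alphabetically, ignoring any di-/tri- multipliers.
Putting it together: 2-bromo-4-fluorododecan-5-one.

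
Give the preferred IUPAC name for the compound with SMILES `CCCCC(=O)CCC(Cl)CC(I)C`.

Counting along the main chain through the carbonyl gives 11 carbons: the parent is undecane.
The highest-priority functional group is a ketone (C=O on an internal carbon), so the name ends in -one.
Number the chain so that numbering from this end puts the carbonyl group at C-5 rather than C-7.
That gives the carbonyl at C-5; a chloro group at C-8; an iodo group at C-10.
Prefixes are listed alphabetically: chloro, iodo.
Assembling the pieces gives 8-chloro-10-iodoundecan-5-one.

8-chloro-10-iodoundecan-5-one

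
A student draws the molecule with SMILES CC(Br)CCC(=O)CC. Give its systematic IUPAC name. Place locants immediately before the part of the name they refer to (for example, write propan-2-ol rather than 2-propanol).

The longest chain bearing the carbonyl is 7 carbons long (heptane).
The principal characteristic group is a ketone (C=O on an internal carbon), named with the suffix -one.
Number the chain so that numbering from this end puts the carbonyl group at C-3 rather than C-5.
That gives the carbonyl at C-3; a bromo group at C-6.
Putting it together: 6-bromoheptan-3-one.

6-bromoheptan-3-one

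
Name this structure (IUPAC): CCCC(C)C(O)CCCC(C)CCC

4,9-dimethyldodecan-5-ol

Counting along the main chain through the –OH group gives 12 carbons: the parent is dodecane.
The principal characteristic group is an alcohol (–OH), named with the suffix -ol.
The numbering direction is chosen so that numbering from this end puts the hydroxyl group at C-5 rather than C-8.
This places the hydroxyl at C-5; methyl groups at C-4 and C-9.
Putting it together: 4,9-dimethyldodecan-5-ol.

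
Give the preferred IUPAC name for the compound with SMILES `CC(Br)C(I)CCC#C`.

The longest carbon chain that includes the multiple bond has 7 carbons, so the parent hydride is heptane.
There is one C≡C triple bond, indicated by the ending -yne.
The numbering direction is chosen so that numbering from this end puts the triple bond at C-1 rather than C-6.
This places the triple bond between C-1 and C-2; a bromo group at C-6; an iodo group at C-5.
Prefixes are listed alphabetically: bromo, iodo.
Assembling the pieces gives 6-bromo-5-iodohept-1-yne.

6-bromo-5-iodohept-1-yne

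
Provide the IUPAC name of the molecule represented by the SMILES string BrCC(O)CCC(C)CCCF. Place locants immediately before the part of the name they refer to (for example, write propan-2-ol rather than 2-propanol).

1-bromo-8-fluoro-5-methyloctan-2-ol

The longest chain bearing the –OH group is 8 carbons long (octane).
The highest-priority functional group is an alcohol (–OH), so the name ends in -ol.
The numbering direction is chosen so that numbering from this end puts the hydroxyl group at C-2 rather than C-7.
With this numbering: the hydroxyl at C-2; a bromo group at C-1; a fluoro group at C-8; a methyl group at C-5.
The substituents are ordered alphabetically, ignoring any di-/tri- multipliers.
Assembling the pieces gives 1-bromo-8-fluoro-5-methyloctan-2-ol.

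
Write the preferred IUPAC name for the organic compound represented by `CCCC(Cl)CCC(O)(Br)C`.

Counting along the main chain through the –OH group gives 8 carbons: the parent is octane.
The principal characteristic group is an alcohol (–OH), named with the suffix -ol.
Choose the numbering such that numbering from this end puts the hydroxyl group at C-2 rather than C-7.
That gives the hydroxyl at C-2; a bromo group at C-2; a chloro group at C-5.
Substituent prefixes are cited in alphabetical order (multiplying prefixes like di-/tri- are ignored for ordering).
Putting it together: 2-bromo-5-chlorooctan-2-ol.

2-bromo-5-chlorooctan-2-ol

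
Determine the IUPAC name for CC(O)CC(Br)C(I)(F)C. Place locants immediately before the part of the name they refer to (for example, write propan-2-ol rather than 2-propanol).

4-bromo-5-fluoro-5-iodohexan-2-ol

Counting along the main chain through the –OH group gives 6 carbons: the parent is hexane.
The principal characteristic group is an alcohol (–OH), named with the suffix -ol.
Number the chain so that numbering from this end puts the hydroxyl group at C-2 rather than C-5.
With this numbering: the hydroxyl at C-2; a bromo group at C-4; a fluoro group at C-5; an iodo group at C-5.
Substituent prefixes are cited in alphabetical order (multiplying prefixes like di-/tri- are ignored for ordering).
Putting it together: 4-bromo-5-fluoro-5-iodohexan-2-ol.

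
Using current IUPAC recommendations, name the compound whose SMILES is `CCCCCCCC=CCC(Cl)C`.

2-chlorododec-4-ene

Counting along the main chain through the multiple bond gives 12 carbons: the parent is dodecane.
There is one C=C double bond, indicated by the ending -ene.
Choose the numbering such that numbering from this end puts the double bond at C-4 rather than C-8.
With this numbering: the double bond between C-4 and C-5; a chloro group at C-2.
The name is 2-chlorododec-4-ene.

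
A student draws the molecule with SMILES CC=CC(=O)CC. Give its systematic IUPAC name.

hex-4-en-3-one

Counting along the main chain through the carbonyl and the multiple bond gives 6 carbons: the parent is hexane.
The highest-priority functional group is a ketone (C=O on an internal carbon), so the name ends in -one.
The chain contains a C=C double bond, so the unsaturation ending is -ene.
Choose the numbering such that numbering from this end puts the carbonyl group at C-3 rather than C-4.
With this numbering: the carbonyl at C-3; the double bond between C-4 and C-5.
The name is hex-4-en-3-one.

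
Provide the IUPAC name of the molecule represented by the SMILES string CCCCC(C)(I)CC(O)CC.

The longest carbon chain that includes the –OH group has 9 carbons, so the parent hydride is nonane.
An alcohol (–OH) is the principal characteristic group, giving the suffix -ol.
Number the chain so that numbering from this end puts the hydroxyl group at C-3 rather than C-7.
This places the hydroxyl at C-3; an iodo group at C-5; a methyl group at C-5.
Prefixes are listed alphabetically: iodo, methyl.
Assembling the pieces gives 5-iodo-5-methylnonan-3-ol.

5-iodo-5-methylnonan-3-ol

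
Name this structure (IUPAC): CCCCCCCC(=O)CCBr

1-bromodecan-3-one

The longest chain bearing the carbonyl is 10 carbons long (decane).
A ketone (C=O on an internal carbon) is the principal characteristic group, giving the suffix -one.
Choose the numbering such that numbering from this end puts the carbonyl group at C-3 rather than C-8.
With this numbering: the carbonyl at C-3; a bromo group at C-1.
The name is 1-bromodecan-3-one.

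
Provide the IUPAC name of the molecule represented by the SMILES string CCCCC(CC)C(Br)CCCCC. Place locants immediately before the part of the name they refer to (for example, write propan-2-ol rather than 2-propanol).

6-bromo-5-ethylundecane

The parent chain contains 11 carbons (undecane).
Choose the numbering such that the substituent locant set {5,6} is lower than {6,7} at the first point of difference.
That gives a bromo group at C-6; an ethyl group at C-5.
Prefixes are listed alphabetically: bromo, ethyl.
The name is 6-bromo-5-ethylundecane.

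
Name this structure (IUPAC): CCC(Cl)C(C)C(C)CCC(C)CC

The parent chain contains 10 carbons (decane).
Number the chain so that the substituent locant set {3,4,5,8} is lower than {3,6,7,8} at the first point of difference.
With this numbering: a chloro group at C-3; methyl groups at C-4 and C-5 and C-8.
The substituents are ordered alphabetically, ignoring any di-/tri- multipliers.
Putting it together: 3-chloro-4,5,8-trimethyldecane.

3-chloro-4,5,8-trimethyldecane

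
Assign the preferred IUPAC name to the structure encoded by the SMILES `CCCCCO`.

The longest carbon chain that includes the –OH group has 5 carbons, so the parent hydride is pentane.
An alcohol (–OH) is the principal characteristic group, giving the suffix -ol.
Choose the numbering such that numbering from this end puts the hydroxyl group at C-1 rather than C-5.
That gives the hydroxyl at C-1.
Assembling the pieces gives pentan-1-ol.

pentan-1-ol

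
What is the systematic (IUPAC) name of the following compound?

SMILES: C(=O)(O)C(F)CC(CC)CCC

The longest chain bearing the –COOH group is 7 carbons long (heptane).
The highest-priority functional group is a carboxylic acid (terminal –COOH), so the name ends in -oic acid.
The numbering direction is chosen so that the carboxylic acid carbon is C-1 by definition.
That gives an ethyl group at C-4; a fluoro group at C-2.
Substituent prefixes are cited in alphabetical order (multiplying prefixes like di-/tri- are ignored for ordering).
Assembling the pieces gives 4-ethyl-2-fluoroheptanoic acid.

4-ethyl-2-fluoroheptanoic acid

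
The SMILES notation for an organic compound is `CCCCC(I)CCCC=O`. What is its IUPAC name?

5-iodononanal

The longest chain bearing the –CHO group is 9 carbons long (nonane).
An aldehyde (terminal –CHO) is the principal characteristic group, giving the suffix -al.
The numbering direction is chosen so that the aldehyde carbon is C-1 by definition.
This places an iodo group at C-5.
The name is 5-iodononanal.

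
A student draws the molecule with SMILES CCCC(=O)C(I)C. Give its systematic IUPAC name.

2-iodohexan-3-one

Counting along the main chain through the carbonyl gives 6 carbons: the parent is hexane.
A ketone (C=O on an internal carbon) is the principal characteristic group, giving the suffix -one.
Number the chain so that numbering from this end puts the carbonyl group at C-3 rather than C-4.
With this numbering: the carbonyl at C-3; an iodo group at C-2.
Assembling the pieces gives 2-iodohexan-3-one.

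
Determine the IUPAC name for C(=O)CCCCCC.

heptanal

The longest carbon chain that includes the –CHO group has 7 carbons, so the parent hydride is heptane.
The highest-priority functional group is an aldehyde (terminal –CHO), so the name ends in -al.
Number the chain so that the aldehyde carbon is C-1 by definition.
The name is heptanal.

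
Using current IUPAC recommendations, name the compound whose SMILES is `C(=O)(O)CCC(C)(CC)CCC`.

4-ethyl-4-methylheptanoic acid

Counting along the main chain through the –COOH group gives 7 carbons: the parent is heptane.
A carboxylic acid (terminal –COOH) is the principal characteristic group, giving the suffix -oic acid.
Choose the numbering such that the carboxylic acid carbon is C-1 by definition.
With this numbering: an ethyl group at C-4; a methyl group at C-4.
Substituent prefixes are cited in alphabetical order (multiplying prefixes like di-/tri- are ignored for ordering).
Putting it together: 4-ethyl-4-methylheptanoic acid.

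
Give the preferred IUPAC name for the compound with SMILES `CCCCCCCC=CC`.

dec-2-ene

The longest carbon chain that includes the multiple bond has 10 carbons, so the parent hydride is decane.
The chain contains a C=C double bond, so the unsaturation ending is -ene.
Choose the numbering such that numbering from this end puts the double bond at C-2 rather than C-8.
This places the double bond between C-2 and C-3.
Putting it together: dec-2-ene.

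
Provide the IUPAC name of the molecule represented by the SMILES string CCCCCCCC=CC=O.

dec-2-enal

The longest chain bearing the –CHO group and the multiple bond is 10 carbons long (decane).
The highest-priority functional group is an aldehyde (terminal –CHO), so the name ends in -al.
The chain contains a C=C double bond, so the unsaturation ending is -ene.
Number the chain so that the aldehyde carbon is C-1 by definition.
With this numbering: the double bond between C-2 and C-3.
The name is dec-2-enal.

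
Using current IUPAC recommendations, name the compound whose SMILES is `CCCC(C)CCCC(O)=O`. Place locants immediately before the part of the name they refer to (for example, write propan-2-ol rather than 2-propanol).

5-methyloctanoic acid

The longest chain bearing the –COOH group is 8 carbons long (octane).
A carboxylic acid (terminal –COOH) is the principal characteristic group, giving the suffix -oic acid.
Choose the numbering such that the carboxylic acid carbon is C-1 by definition.
That gives a methyl group at C-5.
The name is 5-methyloctanoic acid.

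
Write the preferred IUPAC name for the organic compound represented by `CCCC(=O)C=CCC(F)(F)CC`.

8,8-difluorodec-5-en-4-one

Counting along the main chain through the carbonyl and the multiple bond gives 10 carbons: the parent is decane.
The principal characteristic group is a ketone (C=O on an internal carbon), named with the suffix -one.
A C=C double bond in the chain gives the infix -ene-.
Number the chain so that numbering from this end puts the carbonyl group at C-4 rather than C-7.
With this numbering: the carbonyl at C-4; the double bond between C-5 and C-6; two fluoro groups at C-8.
Putting it together: 8,8-difluorodec-5-en-4-one.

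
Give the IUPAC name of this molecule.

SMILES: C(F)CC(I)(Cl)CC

3-chloro-1-fluoro-3-iodopentane

The parent chain contains 5 carbons (pentane).
Number the chain so that the substituent locant set {1,3,3} is lower than {3,3,5} at the first point of difference.
With this numbering: a chloro group at C-3; a fluoro group at C-1; an iodo group at C-3.
Prefixes are listed alphabetically: chloro, fluoro, iodo.
The name is 3-chloro-1-fluoro-3-iodopentane.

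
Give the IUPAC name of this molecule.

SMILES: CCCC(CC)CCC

The parent chain contains 7 carbons (heptane).
The molecule is symmetric, so either numbering direction gives the same locants.
That gives an ethyl group at C-4.
The name is 4-ethylheptane.

4-ethylheptane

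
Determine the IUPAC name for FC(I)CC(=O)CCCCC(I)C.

1-fluoro-1,8-diiodononan-3-one

Counting along the main chain through the carbonyl gives 9 carbons: the parent is nonane.
The principal characteristic group is a ketone (C=O on an internal carbon), named with the suffix -one.
Number the chain so that numbering from this end puts the carbonyl group at C-3 rather than C-7.
With this numbering: the carbonyl at C-3; a fluoro group at C-1; iodo groups at C-1 and C-8.
Prefixes are listed alphabetically: fluoro, iodo.
The name is 1-fluoro-1,8-diiodononan-3-one.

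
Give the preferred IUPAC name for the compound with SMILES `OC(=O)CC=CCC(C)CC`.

The longest chain bearing the –COOH group and the multiple bond is 8 carbons long (octane).
The highest-priority functional group is a carboxylic acid (terminal –COOH), so the name ends in -oic acid.
There is one C=C double bond, indicated by the ending -ene.
Choose the numbering such that the carboxylic acid carbon is C-1 by definition.
With this numbering: the double bond between C-3 and C-4; a methyl group at C-6.
The name is 6-methyloct-3-enoic acid.

6-methyloct-3-enoic acid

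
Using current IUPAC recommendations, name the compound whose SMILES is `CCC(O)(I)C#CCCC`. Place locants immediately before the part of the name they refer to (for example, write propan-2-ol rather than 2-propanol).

3-iodooct-4-yn-3-ol

Counting along the main chain through the –OH group and the multiple bond gives 8 carbons: the parent is octane.
The highest-priority functional group is an alcohol (–OH), so the name ends in -ol.
There is one C≡C triple bond, indicated by the ending -yne.
Number the chain so that numbering from this end puts the hydroxyl group at C-3 rather than C-6.
That gives the hydroxyl at C-3; the triple bond between C-4 and C-5; an iodo group at C-3.
Assembling the pieces gives 3-iodooct-4-yn-3-ol.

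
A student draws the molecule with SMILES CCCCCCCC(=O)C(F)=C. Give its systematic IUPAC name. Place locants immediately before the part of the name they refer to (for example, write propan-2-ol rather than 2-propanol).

2-fluorodec-1-en-3-one

Counting along the main chain through the carbonyl and the multiple bond gives 10 carbons: the parent is decane.
The principal characteristic group is a ketone (C=O on an internal carbon), named with the suffix -one.
The chain contains a C=C double bond, so the unsaturation ending is -ene.
Choose the numbering such that numbering from this end puts the carbonyl group at C-3 rather than C-8.
This places the carbonyl at C-3; the double bond between C-1 and C-2; a fluoro group at C-2.
Putting it together: 2-fluorodec-1-en-3-one.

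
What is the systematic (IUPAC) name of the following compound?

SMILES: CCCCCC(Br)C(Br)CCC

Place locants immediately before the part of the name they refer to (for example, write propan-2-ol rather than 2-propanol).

The longest carbon chain is 10 atoms: the parent is decane.
The numbering direction is chosen so that the substituent locant set {4,5} is lower than {6,7} at the first point of difference.
That gives bromo groups at C-4 and C-5.
Assembling the pieces gives 4,5-dibromodecane.

4,5-dibromodecane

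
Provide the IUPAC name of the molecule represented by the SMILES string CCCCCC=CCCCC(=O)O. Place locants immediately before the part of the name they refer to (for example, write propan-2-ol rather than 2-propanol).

undec-5-enoic acid

The longest carbon chain that includes the –COOH group and the multiple bond has 11 carbons, so the parent hydride is undecane.
The highest-priority functional group is a carboxylic acid (terminal –COOH), so the name ends in -oic acid.
The chain contains a C=C double bond, so the unsaturation ending is -ene.
Number the chain so that the carboxylic acid carbon is C-1 by definition.
That gives the double bond between C-5 and C-6.
The name is undec-5-enoic acid.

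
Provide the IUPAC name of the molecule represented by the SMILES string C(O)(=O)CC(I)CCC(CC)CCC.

The longest chain bearing the –COOH group is 9 carbons long (nonane).
The highest-priority functional group is a carboxylic acid (terminal –COOH), so the name ends in -oic acid.
The numbering direction is chosen so that the carboxylic acid carbon is C-1 by definition.
This places an ethyl group at C-6; an iodo group at C-3.
Substituent prefixes are cited in alphabetical order (multiplying prefixes like di-/tri- are ignored for ordering).
Putting it together: 6-ethyl-3-iodononanoic acid.

6-ethyl-3-iodononanoic acid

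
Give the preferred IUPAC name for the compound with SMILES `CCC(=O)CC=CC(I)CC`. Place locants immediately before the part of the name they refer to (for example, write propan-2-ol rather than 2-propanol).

The longest chain bearing the carbonyl and the multiple bond is 9 carbons long (nonane).
The principal characteristic group is a ketone (C=O on an internal carbon), named with the suffix -one.
A C=C double bond in the chain gives the infix -ene-.
The numbering direction is chosen so that numbering from this end puts the carbonyl group at C-3 rather than C-7.
That gives the carbonyl at C-3; the double bond between C-5 and C-6; an iodo group at C-7.
Putting it together: 7-iodonon-5-en-3-one.

7-iodonon-5-en-3-one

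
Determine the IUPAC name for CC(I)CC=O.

3-iodobutanal

The longest chain bearing the –CHO group is 4 carbons long (butane).
An aldehyde (terminal –CHO) is the principal characteristic group, giving the suffix -al.
Number the chain so that the aldehyde carbon is C-1 by definition.
With this numbering: an iodo group at C-3.
The name is 3-iodobutanal.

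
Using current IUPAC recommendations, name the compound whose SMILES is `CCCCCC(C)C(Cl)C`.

2-chloro-3-methyloctane

The longest continuous carbon chain has 8 atoms, so the parent hydride is octane.
The numbering direction is chosen so that the substituent locant set {2,3} is lower than {6,7} at the first point of difference.
That gives a chloro group at C-2; a methyl group at C-3.
Prefixes are listed alphabetically: chloro, methyl.
The name is 2-chloro-3-methyloctane.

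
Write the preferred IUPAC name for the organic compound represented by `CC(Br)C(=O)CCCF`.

The longest carbon chain that includes the carbonyl has 6 carbons, so the parent hydride is hexane.
A ketone (C=O on an internal carbon) is the principal characteristic group, giving the suffix -one.
Number the chain so that numbering from this end puts the carbonyl group at C-3 rather than C-4.
This places the carbonyl at C-3; a bromo group at C-2; a fluoro group at C-6.
Substituent prefixes are cited in alphabetical order (multiplying prefixes like di-/tri- are ignored for ordering).
Assembling the pieces gives 2-bromo-6-fluorohexan-3-one.

2-bromo-6-fluorohexan-3-one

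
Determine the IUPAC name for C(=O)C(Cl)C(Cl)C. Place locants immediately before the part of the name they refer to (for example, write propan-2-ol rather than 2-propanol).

The longest chain bearing the –CHO group is 4 carbons long (butane).
The principal characteristic group is an aldehyde (terminal –CHO), named with the suffix -al.
Choose the numbering such that the aldehyde carbon is C-1 by definition.
That gives chloro groups at C-2 and C-3.
The name is 2,3-dichlorobutanal.

2,3-dichlorobutanal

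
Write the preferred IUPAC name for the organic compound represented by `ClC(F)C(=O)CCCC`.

1-chloro-1-fluorohexan-2-one

Counting along the main chain through the carbonyl gives 6 carbons: the parent is hexane.
The principal characteristic group is a ketone (C=O on an internal carbon), named with the suffix -one.
Choose the numbering such that numbering from this end puts the carbonyl group at C-2 rather than C-5.
That gives the carbonyl at C-2; a chloro group at C-1; a fluoro group at C-1.
Prefixes are listed alphabetically: chloro, fluoro.
The name is 1-chloro-1-fluorohexan-2-one.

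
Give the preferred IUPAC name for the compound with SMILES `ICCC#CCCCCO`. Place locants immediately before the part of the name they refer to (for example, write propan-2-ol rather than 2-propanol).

8-iodooct-5-yn-1-ol

The longest chain bearing the –OH group and the multiple bond is 8 carbons long (octane).
The principal characteristic group is an alcohol (–OH), named with the suffix -ol.
There is one C≡C triple bond, indicated by the ending -yne.
Number the chain so that numbering from this end puts the hydroxyl group at C-1 rather than C-8.
That gives the hydroxyl at C-1; the triple bond between C-5 and C-6; an iodo group at C-8.
Assembling the pieces gives 8-iodooct-5-yn-1-ol.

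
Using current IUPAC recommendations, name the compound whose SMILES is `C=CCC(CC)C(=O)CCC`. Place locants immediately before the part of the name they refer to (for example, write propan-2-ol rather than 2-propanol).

The longest carbon chain that includes the carbonyl and the multiple bond has 8 carbons, so the parent hydride is octane.
The principal characteristic group is a ketone (C=O on an internal carbon), named with the suffix -one.
The chain contains a C=C double bond, so the unsaturation ending is -ene.
Choose the numbering such that numbering from this end puts the carbonyl group at C-4 rather than C-5.
That gives the carbonyl at C-4; the double bond between C-7 and C-8; an ethyl group at C-5.
Putting it together: 5-ethyloct-7-en-4-one.

5-ethyloct-7-en-4-one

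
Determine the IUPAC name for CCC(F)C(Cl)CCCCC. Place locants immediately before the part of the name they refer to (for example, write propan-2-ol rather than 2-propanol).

The longest continuous carbon chain has 9 atoms, so the parent hydride is nonane.
Number the chain so that the substituent locant set {3,4} is lower than {6,7} at the first point of difference.
This places a chloro group at C-4; a fluoro group at C-3.
Prefixes are listed alphabetically: chloro, fluoro.
Assembling the pieces gives 4-chloro-3-fluorononane.

4-chloro-3-fluorononane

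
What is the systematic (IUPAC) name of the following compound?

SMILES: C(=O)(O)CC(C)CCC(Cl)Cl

6,6-dichloro-3-methylhexanoic acid

The longest chain bearing the –COOH group is 6 carbons long (hexane).
The principal characteristic group is a carboxylic acid (terminal –COOH), named with the suffix -oic acid.
Number the chain so that the carboxylic acid carbon is C-1 by definition.
This places two chloro groups at C-6; a methyl group at C-3.
Substituent prefixes are cited in alphabetical order (multiplying prefixes like di-/tri- are ignored for ordering).
The name is 6,6-dichloro-3-methylhexanoic acid.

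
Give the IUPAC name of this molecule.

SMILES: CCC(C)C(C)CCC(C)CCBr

1-bromo-3,6,7-trimethylnonane

The parent chain contains 9 carbons (nonane).
Number the chain so that the substituent locant set {1,3,6,7} is lower than {3,4,7,9} at the first point of difference.
That gives a bromo group at C-1; methyl groups at C-3 and C-6 and C-7.
The substituents are ordered alphabetically, ignoring any di-/tri- multipliers.
The name is 1-bromo-3,6,7-trimethylnonane.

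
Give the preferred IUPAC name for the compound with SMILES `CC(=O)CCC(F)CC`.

5-fluoroheptan-2-one

Counting along the main chain through the carbonyl gives 7 carbons: the parent is heptane.
The highest-priority functional group is a ketone (C=O on an internal carbon), so the name ends in -one.
The numbering direction is chosen so that numbering from this end puts the carbonyl group at C-2 rather than C-6.
That gives the carbonyl at C-2; a fluoro group at C-5.
Putting it together: 5-fluoroheptan-2-one.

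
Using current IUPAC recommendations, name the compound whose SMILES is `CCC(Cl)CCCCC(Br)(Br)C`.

2,2-dibromo-7-chlorononane

The parent chain contains 9 carbons (nonane).
Choose the numbering such that the substituent locant set {2,2,7} is lower than {3,8,8} at the first point of difference.
This places two bromo groups at C-2; a chloro group at C-7.
Substituent prefixes are cited in alphabetical order (multiplying prefixes like di-/tri- are ignored for ordering).
The name is 2,2-dibromo-7-chlorononane.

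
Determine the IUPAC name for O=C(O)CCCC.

pentanoic acid

The longest carbon chain that includes the –COOH group has 5 carbons, so the parent hydride is pentane.
The principal characteristic group is a carboxylic acid (terminal –COOH), named with the suffix -oic acid.
Number the chain so that the carboxylic acid carbon is C-1 by definition.
The name is pentanoic acid.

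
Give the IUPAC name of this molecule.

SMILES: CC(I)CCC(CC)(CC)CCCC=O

Counting along the main chain through the –CHO group gives 9 carbons: the parent is nonane.
The principal characteristic group is an aldehyde (terminal –CHO), named with the suffix -al.
The numbering direction is chosen so that the aldehyde carbon is C-1 by definition.
With this numbering: two ethyl groups at C-5; an iodo group at C-8.
The substituents are ordered alphabetically, ignoring any di-/tri- multipliers.
Putting it together: 5,5-diethyl-8-iodononanal.

5,5-diethyl-8-iodononanal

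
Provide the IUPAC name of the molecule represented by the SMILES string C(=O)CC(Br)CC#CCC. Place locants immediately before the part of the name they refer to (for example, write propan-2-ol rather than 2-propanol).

The longest chain bearing the –CHO group and the multiple bond is 8 carbons long (octane).
The principal characteristic group is an aldehyde (terminal –CHO), named with the suffix -al.
A C≡C triple bond in the chain gives the infix -yne-.
The numbering direction is chosen so that the aldehyde carbon is C-1 by definition.
That gives the triple bond between C-5 and C-6; a bromo group at C-3.
The name is 3-bromooct-5-ynal.

3-bromooct-5-ynal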